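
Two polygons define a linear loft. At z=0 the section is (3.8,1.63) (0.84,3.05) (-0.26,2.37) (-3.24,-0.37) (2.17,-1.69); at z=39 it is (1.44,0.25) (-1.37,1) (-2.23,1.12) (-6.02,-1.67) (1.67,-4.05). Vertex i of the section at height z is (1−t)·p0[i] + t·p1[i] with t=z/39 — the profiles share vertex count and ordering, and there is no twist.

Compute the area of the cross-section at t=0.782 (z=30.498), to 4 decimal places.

Cross-section at t=0.782: each vertex is (1-t)·p0[i] + t·p1[i].
  v1: (1-0.782)·(3.8,1.63) + 0.782·(1.44,0.25) = (1.9545,0.5508)
  v2: (1-0.782)·(0.84,3.05) + 0.782·(-1.37,1) = (-0.8882,1.4469)
  v3: (1-0.782)·(-0.26,2.37) + 0.782·(-2.23,1.12) = (-1.8005,1.3925)
  v4: (1-0.782)·(-3.24,-0.37) + 0.782·(-6.02,-1.67) = (-5.4140,-1.3866)
  v5: (1-0.782)·(2.17,-1.69) + 0.782·(1.67,-4.05) = (1.7790,-3.5355)
Shoelace sum Σ(x_i·y_{i+1} − x_{i+1}·y_i):
  i=1: 1.9545·1.4469 − -0.8882·0.5508 = +3.3172 (running +3.3172)
  i=2: -0.8882·1.3925 − -1.8005·1.4469 = +1.3684 (running +4.6856)
  i=3: -1.8005·-1.3866 − -5.4140·1.3925 = +10.0356 (running +14.7211)
  i=4: -5.4140·-3.5355 − 1.7790·-1.3866 = +21.6079 (running +36.3291)
  i=5: 1.7790·0.5508 − 1.9545·-3.5355 = +7.8900 (running +44.2191)
Area = |Σ|/2 = |44.2191|/2 = 22.1096

Area at t=0.782: 22.1096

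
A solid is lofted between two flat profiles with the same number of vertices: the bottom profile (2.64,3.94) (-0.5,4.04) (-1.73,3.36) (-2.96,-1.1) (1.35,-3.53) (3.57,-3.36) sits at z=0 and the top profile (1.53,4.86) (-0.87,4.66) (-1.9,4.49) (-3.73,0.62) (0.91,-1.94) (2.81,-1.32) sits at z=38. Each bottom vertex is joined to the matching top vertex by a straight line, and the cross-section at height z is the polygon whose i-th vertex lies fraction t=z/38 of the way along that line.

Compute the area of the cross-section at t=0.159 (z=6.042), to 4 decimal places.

Area at t=0.159: 35.1428

Cross-section at t=0.159: each vertex is (1-t)·p0[i] + t·p1[i].
  v1: (1-0.159)·(2.64,3.94) + 0.159·(1.53,4.86) = (2.4635,4.0863)
  v2: (1-0.159)·(-0.5,4.04) + 0.159·(-0.87,4.66) = (-0.5588,4.1386)
  v3: (1-0.159)·(-1.73,3.36) + 0.159·(-1.9,4.49) = (-1.7570,3.5397)
  v4: (1-0.159)·(-2.96,-1.1) + 0.159·(-3.73,0.62) = (-3.0824,-0.8265)
  v5: (1-0.159)·(1.35,-3.53) + 0.159·(0.91,-1.94) = (1.2800,-3.2772)
  v6: (1-0.159)·(3.57,-3.36) + 0.159·(2.81,-1.32) = (3.4492,-3.0356)
Shoelace sum Σ(x_i·y_{i+1} − x_{i+1}·y_i):
  i=1: 2.4635·4.1386 − -0.5588·4.0863 = +12.4790 (running +12.4790)
  i=2: -0.5588·3.5397 − -1.7570·4.1386 = +5.2935 (running +17.7725)
  i=3: -1.7570·-0.8265 − -3.0824·3.5397 = +12.3630 (running +30.1355)
  i=4: -3.0824·-3.2772 − 1.2800·-0.8265 = +11.1597 (running +41.2952)
  i=5: 1.2800·-3.0356 − 3.4492·-3.2772 = +7.4178 (running +48.7130)
  i=6: 3.4492·4.0863 − 2.4635·-3.0356 = +21.5726 (running +70.2856)
Area = |Σ|/2 = |70.2856|/2 = 35.1428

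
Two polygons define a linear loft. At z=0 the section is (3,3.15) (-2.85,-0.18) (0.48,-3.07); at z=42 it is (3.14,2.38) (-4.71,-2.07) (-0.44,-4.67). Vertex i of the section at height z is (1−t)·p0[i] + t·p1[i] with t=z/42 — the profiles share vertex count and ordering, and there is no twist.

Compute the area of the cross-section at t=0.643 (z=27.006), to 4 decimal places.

Cross-section at t=0.643: each vertex is (1-t)·p0[i] + t·p1[i].
  v1: (1-0.643)·(3,3.15) + 0.643·(3.14,2.38) = (3.0900,2.6549)
  v2: (1-0.643)·(-2.85,-0.18) + 0.643·(-4.71,-2.07) = (-4.0460,-1.3953)
  v3: (1-0.643)·(0.48,-3.07) + 0.643·(-0.44,-4.67) = (-0.1116,-4.0988)
Shoelace sum Σ(x_i·y_{i+1} − x_{i+1}·y_i):
  i=1: 3.0900·-1.3953 − -4.0460·2.6549 = +6.4302 (running +6.4302)
  i=2: -4.0460·-4.0988 − -0.1116·-1.3953 = +16.4280 (running +22.8582)
  i=3: -0.1116·2.6549 − 3.0900·-4.0988 = +12.3692 (running +35.2274)
Area = |Σ|/2 = |35.2274|/2 = 17.6137

Area at t=0.643: 17.6137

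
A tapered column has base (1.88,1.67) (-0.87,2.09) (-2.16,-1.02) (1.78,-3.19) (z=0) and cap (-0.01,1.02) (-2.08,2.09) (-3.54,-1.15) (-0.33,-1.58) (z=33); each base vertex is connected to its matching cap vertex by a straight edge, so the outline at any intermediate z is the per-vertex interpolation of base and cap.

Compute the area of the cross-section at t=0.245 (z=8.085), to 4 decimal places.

Area at t=0.245: 12.6765

Cross-section at t=0.245: each vertex is (1-t)·p0[i] + t·p1[i].
  v1: (1-0.245)·(1.88,1.67) + 0.245·(-0.01,1.02) = (1.4169,1.5108)
  v2: (1-0.245)·(-0.87,2.09) + 0.245·(-2.08,2.09) = (-1.1665,2.0900)
  v3: (1-0.245)·(-2.16,-1.02) + 0.245·(-3.54,-1.15) = (-2.4981,-1.0518)
  v4: (1-0.245)·(1.78,-3.19) + 0.245·(-0.33,-1.58) = (1.2631,-2.7955)
Shoelace sum Σ(x_i·y_{i+1} − x_{i+1}·y_i):
  i=1: 1.4169·2.0900 − -1.1665·1.5108 = +4.7236 (running +4.7236)
  i=2: -1.1665·-1.0518 − -2.4981·2.0900 = +6.4480 (running +11.1716)
  i=3: -2.4981·-2.7955 − 1.2631·-1.0518 = +8.3121 (running +19.4837)
  i=4: 1.2631·1.5108 − 1.4169·-2.7955 = +5.8693 (running +25.3530)
Area = |Σ|/2 = |25.3530|/2 = 12.6765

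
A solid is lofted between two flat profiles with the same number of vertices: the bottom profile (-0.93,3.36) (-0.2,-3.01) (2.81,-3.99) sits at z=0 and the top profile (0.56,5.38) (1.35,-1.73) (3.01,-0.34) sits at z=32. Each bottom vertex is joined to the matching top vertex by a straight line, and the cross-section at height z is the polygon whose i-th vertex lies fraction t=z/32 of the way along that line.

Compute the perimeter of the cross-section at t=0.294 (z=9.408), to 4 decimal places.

Cross-section at t=0.294: each vertex is (1-t)·p0[i] + t·p1[i].
  v1: (1-0.294)·(-0.93,3.36) + 0.294·(0.56,5.38) = (-0.4919,3.9539)
  v2: (1-0.294)·(-0.2,-3.01) + 0.294·(1.35,-1.73) = (0.2557,-2.6337)
  v3: (1-0.294)·(2.81,-3.99) + 0.294·(3.01,-0.34) = (2.8688,-2.9169)
Perimeter = Σ |v_{i+1} − v_i|:
  edge 1→2: √(0.7476² + -6.5876²) = 6.6299 (running 6.6299)
  edge 2→3: √(2.6131² + -0.2832²) = 2.6284 (running 9.2583)
  edge 3→1: √(-3.3607² + 6.8708²) = 7.6487 (running 16.9069)
Perimeter = 16.9069

Perimeter at t=0.294: 16.9069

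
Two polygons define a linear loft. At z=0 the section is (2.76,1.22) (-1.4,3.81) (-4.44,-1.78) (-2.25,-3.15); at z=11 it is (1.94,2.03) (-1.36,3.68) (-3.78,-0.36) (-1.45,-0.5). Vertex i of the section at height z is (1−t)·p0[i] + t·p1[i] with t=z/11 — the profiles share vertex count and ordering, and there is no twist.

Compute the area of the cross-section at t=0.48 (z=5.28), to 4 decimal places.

Area at t=0.48: 17.5972

Cross-section at t=0.48: each vertex is (1-t)·p0[i] + t·p1[i].
  v1: (1-0.48)·(2.76,1.22) + 0.48·(1.94,2.03) = (2.3664,1.6088)
  v2: (1-0.48)·(-1.4,3.81) + 0.48·(-1.36,3.68) = (-1.3808,3.7476)
  v3: (1-0.48)·(-4.44,-1.78) + 0.48·(-3.78,-0.36) = (-4.1232,-1.0984)
  v4: (1-0.48)·(-2.25,-3.15) + 0.48·(-1.45,-0.5) = (-1.8660,-1.8780)
Shoelace sum Σ(x_i·y_{i+1} − x_{i+1}·y_i):
  i=1: 2.3664·3.7476 − -1.3808·1.6088 = +11.0898 (running +11.0898)
  i=2: -1.3808·-1.0984 − -4.1232·3.7476 = +16.9688 (running +28.0585)
  i=3: -4.1232·-1.8780 − -1.8660·-1.0984 = +5.6938 (running +33.7523)
  i=4: -1.8660·1.6088 − 2.3664·-1.8780 = +1.4421 (running +35.1944)
Area = |Σ|/2 = |35.1944|/2 = 17.5972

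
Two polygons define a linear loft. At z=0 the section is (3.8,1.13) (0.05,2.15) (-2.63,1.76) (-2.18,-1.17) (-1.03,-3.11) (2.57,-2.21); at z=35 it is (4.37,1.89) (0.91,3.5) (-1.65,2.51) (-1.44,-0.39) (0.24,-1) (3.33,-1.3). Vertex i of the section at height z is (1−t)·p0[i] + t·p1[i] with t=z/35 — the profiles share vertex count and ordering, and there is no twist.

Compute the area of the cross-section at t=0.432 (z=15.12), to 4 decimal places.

Cross-section at t=0.432: each vertex is (1-t)·p0[i] + t·p1[i].
  v1: (1-0.432)·(3.8,1.13) + 0.432·(4.37,1.89) = (4.0462,1.4583)
  v2: (1-0.432)·(0.05,2.15) + 0.432·(0.91,3.5) = (0.4215,2.7332)
  v3: (1-0.432)·(-2.63,1.76) + 0.432·(-1.65,2.51) = (-2.2066,2.0840)
  v4: (1-0.432)·(-2.18,-1.17) + 0.432·(-1.44,-0.39) = (-1.8603,-0.8330)
  v5: (1-0.432)·(-1.03,-3.11) + 0.432·(0.24,-1) = (-0.4814,-2.1985)
  v6: (1-0.432)·(2.57,-2.21) + 0.432·(3.33,-1.3) = (2.8983,-1.8169)
Shoelace sum Σ(x_i·y_{i+1} − x_{i+1}·y_i):
  i=1: 4.0462·2.7332 − 0.4215·1.4583 = +10.4445 (running +10.4445)
  i=2: 0.4215·2.0840 − -2.2066·2.7332 = +6.9096 (running +17.3541)
  i=3: -2.2066·-0.8330 − -1.8603·2.0840 = +5.7151 (running +23.0692)
  i=4: -1.8603·-2.1985 − -0.4814·-0.8330 = +3.6889 (running +26.7581)
  i=5: -0.4814·-1.8169 − 2.8983·-2.1985 = +7.2465 (running +34.0046)
  i=6: 2.8983·1.4583 − 4.0462·-1.8169 = +11.5782 (running +45.5828)
Area = |Σ|/2 = |45.5828|/2 = 22.7914

Area at t=0.432: 22.7914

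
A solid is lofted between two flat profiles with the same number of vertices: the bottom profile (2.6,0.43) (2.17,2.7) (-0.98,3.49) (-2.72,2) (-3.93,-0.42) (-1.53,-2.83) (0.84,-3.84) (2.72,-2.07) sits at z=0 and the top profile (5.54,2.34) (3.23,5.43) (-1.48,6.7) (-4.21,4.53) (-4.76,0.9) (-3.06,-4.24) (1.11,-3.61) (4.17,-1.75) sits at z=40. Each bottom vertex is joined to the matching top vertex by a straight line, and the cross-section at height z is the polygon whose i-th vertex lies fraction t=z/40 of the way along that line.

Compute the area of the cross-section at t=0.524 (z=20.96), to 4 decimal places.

Cross-section at t=0.524: each vertex is (1-t)·p0[i] + t·p1[i].
  v1: (1-0.524)·(2.6,0.43) + 0.524·(5.54,2.34) = (4.1406,1.4308)
  v2: (1-0.524)·(2.17,2.7) + 0.524·(3.23,5.43) = (2.7254,4.1305)
  v3: (1-0.524)·(-0.98,3.49) + 0.524·(-1.48,6.7) = (-1.2420,5.1720)
  v4: (1-0.524)·(-2.72,2) + 0.524·(-4.21,4.53) = (-3.5008,3.3257)
  v5: (1-0.524)·(-3.93,-0.42) + 0.524·(-4.76,0.9) = (-4.3649,0.2717)
  v6: (1-0.524)·(-1.53,-2.83) + 0.524·(-3.06,-4.24) = (-2.3317,-3.5688)
  v7: (1-0.524)·(0.84,-3.84) + 0.524·(1.11,-3.61) = (0.9815,-3.7195)
  v8: (1-0.524)·(2.72,-2.07) + 0.524·(4.17,-1.75) = (3.4798,-1.9023)
Shoelace sum Σ(x_i·y_{i+1} − x_{i+1}·y_i):
  i=1: 4.1406·4.1305 − 2.7254·1.4308 = +13.2030 (running +13.2030)
  i=2: 2.7254·5.1720 − -1.2420·4.1305 = +19.2262 (running +32.4292)
  i=3: -1.2420·3.3257 − -3.5008·5.1720 = +13.9755 (running +46.4047)
  i=4: -3.5008·0.2717 − -4.3649·3.3257 = +13.5654 (running +59.9701)
  i=5: -4.3649·-3.5688 − -2.3317·0.2717 = +16.2112 (running +76.1813)
  i=6: -2.3317·-3.7195 − 0.9815·-3.5688 = +12.1755 (running +88.3568)
  i=7: 0.9815·-1.9023 − 3.4798·-3.7195 = +11.0760 (running +99.4328)
  i=8: 3.4798·1.4308 − 4.1406·-1.9023 = +12.8557 (running +112.2885)
Area = |Σ|/2 = |112.2885|/2 = 56.1443

Area at t=0.524: 56.1443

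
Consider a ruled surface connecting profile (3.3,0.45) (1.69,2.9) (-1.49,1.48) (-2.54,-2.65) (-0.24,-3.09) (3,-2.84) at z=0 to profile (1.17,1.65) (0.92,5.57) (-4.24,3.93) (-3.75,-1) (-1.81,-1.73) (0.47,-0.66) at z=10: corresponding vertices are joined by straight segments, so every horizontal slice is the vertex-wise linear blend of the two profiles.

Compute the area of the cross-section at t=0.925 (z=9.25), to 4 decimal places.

Cross-section at t=0.925: each vertex is (1-t)·p0[i] + t·p1[i].
  v1: (1-0.925)·(3.3,0.45) + 0.925·(1.17,1.65) = (1.3297,1.5600)
  v2: (1-0.925)·(1.69,2.9) + 0.925·(0.92,5.57) = (0.9778,5.3698)
  v3: (1-0.925)·(-1.49,1.48) + 0.925·(-4.24,3.93) = (-4.0338,3.7463)
  v4: (1-0.925)·(-2.54,-2.65) + 0.925·(-3.75,-1) = (-3.6593,-1.1237)
  v5: (1-0.925)·(-0.24,-3.09) + 0.925·(-1.81,-1.73) = (-1.6923,-1.8320)
  v6: (1-0.925)·(3,-2.84) + 0.925·(0.47,-0.66) = (0.6597,-0.8235)
Shoelace sum Σ(x_i·y_{i+1} − x_{i+1}·y_i):
  i=1: 1.3297·5.3698 − 0.9778·1.5600 = +5.6151 (running +5.6151)
  i=2: 0.9778·3.7463 − -4.0338·5.3698 = +25.3231 (running +30.9383)
  i=3: -4.0338·-1.1237 − -3.6593·3.7463 = +18.2414 (running +49.1797)
  i=4: -3.6593·-1.8320 − -1.6923·-1.1237 = +4.8021 (running +53.9817)
  i=5: -1.6923·-0.8235 − 0.6597·-1.8320 = +2.6022 (running +56.5840)
  i=6: 0.6597·1.5600 − 1.3297·-0.8235 = +2.1243 (running +58.7082)
Area = |Σ|/2 = |58.7082|/2 = 29.3541

Area at t=0.925: 29.3541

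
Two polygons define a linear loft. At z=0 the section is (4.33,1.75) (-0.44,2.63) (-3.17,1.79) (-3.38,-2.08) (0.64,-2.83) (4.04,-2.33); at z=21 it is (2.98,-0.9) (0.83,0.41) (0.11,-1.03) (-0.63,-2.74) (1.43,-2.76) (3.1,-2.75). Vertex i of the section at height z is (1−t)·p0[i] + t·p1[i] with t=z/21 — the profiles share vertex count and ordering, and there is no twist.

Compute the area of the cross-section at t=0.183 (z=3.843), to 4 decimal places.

Area at t=0.183: 28.8361

Cross-section at t=0.183: each vertex is (1-t)·p0[i] + t·p1[i].
  v1: (1-0.183)·(4.33,1.75) + 0.183·(2.98,-0.9) = (4.0830,1.2650)
  v2: (1-0.183)·(-0.44,2.63) + 0.183·(0.83,0.41) = (-0.2076,2.2237)
  v3: (1-0.183)·(-3.17,1.79) + 0.183·(0.11,-1.03) = (-2.5698,1.2739)
  v4: (1-0.183)·(-3.38,-2.08) + 0.183·(-0.63,-2.74) = (-2.8767,-2.2008)
  v5: (1-0.183)·(0.64,-2.83) + 0.183·(1.43,-2.76) = (0.7846,-2.8172)
  v6: (1-0.183)·(4.04,-2.33) + 0.183·(3.1,-2.75) = (3.8680,-2.4069)
Shoelace sum Σ(x_i·y_{i+1} − x_{i+1}·y_i):
  i=1: 4.0830·2.2237 − -0.2076·1.2650 = +9.3420 (running +9.3420)
  i=2: -0.2076·1.2739 − -2.5698·2.2237 = +5.4500 (running +14.7921)
  i=3: -2.5698·-2.2008 − -2.8767·1.2739 = +9.3203 (running +24.1123)
  i=4: -2.8767·-2.8172 − 0.7846·-2.2008 = +9.8310 (running +33.9434)
  i=5: 0.7846·-2.4069 − 3.8680·-2.8172 = +9.0085 (running +42.9518)
  i=6: 3.8680·1.2650 − 4.0830·-2.4069 = +14.7203 (running +57.6721)
Area = |Σ|/2 = |57.6721|/2 = 28.8361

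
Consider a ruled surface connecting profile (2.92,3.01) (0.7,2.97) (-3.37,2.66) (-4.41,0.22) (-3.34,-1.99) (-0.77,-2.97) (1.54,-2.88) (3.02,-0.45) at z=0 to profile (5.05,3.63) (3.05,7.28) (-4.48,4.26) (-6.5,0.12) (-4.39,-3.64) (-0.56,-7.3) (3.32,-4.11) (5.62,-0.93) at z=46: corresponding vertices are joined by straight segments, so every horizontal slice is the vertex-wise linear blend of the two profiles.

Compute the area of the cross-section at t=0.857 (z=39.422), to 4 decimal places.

Cross-section at t=0.857: each vertex is (1-t)·p0[i] + t·p1[i].
  v1: (1-0.857)·(2.92,3.01) + 0.857·(5.05,3.63) = (4.7454,3.5413)
  v2: (1-0.857)·(0.7,2.97) + 0.857·(3.05,7.28) = (2.7139,6.6637)
  v3: (1-0.857)·(-3.37,2.66) + 0.857·(-4.48,4.26) = (-4.3213,4.0312)
  v4: (1-0.857)·(-4.41,0.22) + 0.857·(-6.5,0.12) = (-6.2011,0.1343)
  v5: (1-0.857)·(-3.34,-1.99) + 0.857·(-4.39,-3.64) = (-4.2398,-3.4041)
  v6: (1-0.857)·(-0.77,-2.97) + 0.857·(-0.56,-7.3) = (-0.5900,-6.6808)
  v7: (1-0.857)·(1.54,-2.88) + 0.857·(3.32,-4.11) = (3.0655,-3.9341)
  v8: (1-0.857)·(3.02,-0.45) + 0.857·(5.62,-0.93) = (5.2482,-0.8614)
Shoelace sum Σ(x_i·y_{i+1} − x_{i+1}·y_i):
  i=1: 4.7454·6.6637 − 2.7139·3.5413 = +22.0108 (running +22.0108)
  i=2: 2.7139·4.0312 − -4.3213·6.6637 = +39.7360 (running +61.7468)
  i=3: -4.3213·0.1343 − -6.2011·4.0312 = +24.4176 (running +86.1645)
  i=4: -6.2011·-3.4041 − -4.2398·0.1343 = +21.6784 (running +107.8428)
  i=5: -4.2398·-6.6808 − -0.5900·-3.4041 = +26.3171 (running +134.1600)
  i=6: -0.5900·-3.9341 − 3.0655·-6.6808 = +22.8010 (running +156.9610)
  i=7: 3.0655·-0.8614 − 5.2482·-3.9341 = +18.0065 (running +174.9675)
  i=8: 5.2482·3.5413 − 4.7454·-0.8614 = +22.6732 (running +197.6407)
Area = |Σ|/2 = |197.6407|/2 = 98.8203

Area at t=0.857: 98.8203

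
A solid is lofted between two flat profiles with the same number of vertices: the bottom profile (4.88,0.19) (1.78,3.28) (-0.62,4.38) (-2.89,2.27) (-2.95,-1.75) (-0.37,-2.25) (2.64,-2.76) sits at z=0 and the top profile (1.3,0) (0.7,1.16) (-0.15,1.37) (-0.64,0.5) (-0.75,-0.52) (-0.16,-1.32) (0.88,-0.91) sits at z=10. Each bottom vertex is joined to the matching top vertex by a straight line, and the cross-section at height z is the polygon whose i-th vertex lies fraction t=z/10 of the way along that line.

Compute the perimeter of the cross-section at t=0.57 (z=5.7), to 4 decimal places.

Perimeter at t=0.57: 14.0589

Cross-section at t=0.57: each vertex is (1-t)·p0[i] + t·p1[i].
  v1: (1-0.57)·(4.88,0.19) + 0.57·(1.3,0) = (2.8394,0.0817)
  v2: (1-0.57)·(1.78,3.28) + 0.57·(0.7,1.16) = (1.1644,2.0716)
  v3: (1-0.57)·(-0.62,4.38) + 0.57·(-0.15,1.37) = (-0.3521,2.6643)
  v4: (1-0.57)·(-2.89,2.27) + 0.57·(-0.64,0.5) = (-1.6075,1.2611)
  v5: (1-0.57)·(-2.95,-1.75) + 0.57·(-0.75,-0.52) = (-1.6960,-1.0489)
  v6: (1-0.57)·(-0.37,-2.25) + 0.57·(-0.16,-1.32) = (-0.2503,-1.7199)
  v7: (1-0.57)·(2.64,-2.76) + 0.57·(0.88,-0.91) = (1.6368,-1.7055)
Perimeter = Σ |v_{i+1} − v_i|:
  edge 1→2: √(-1.6750² + 1.9899²) = 2.6010 (running 2.6010)
  edge 2→3: √(-1.5165² + 0.5927²) = 1.6282 (running 4.2292)
  edge 3→4: √(-1.2554² + -1.4032²) = 1.8828 (running 6.1121)
  edge 4→5: √(-0.0885² + -2.3100²) = 2.3117 (running 8.4237)
  edge 5→6: √(1.4457² + -0.6710²) = 1.5938 (running 10.0176)
  edge 6→7: √(1.8871² + 0.0144²) = 1.8872 (running 11.9047)
  edge 7→1: √(1.2026² + 1.7872²) = 2.1541 (running 14.0589)
Perimeter = 14.0589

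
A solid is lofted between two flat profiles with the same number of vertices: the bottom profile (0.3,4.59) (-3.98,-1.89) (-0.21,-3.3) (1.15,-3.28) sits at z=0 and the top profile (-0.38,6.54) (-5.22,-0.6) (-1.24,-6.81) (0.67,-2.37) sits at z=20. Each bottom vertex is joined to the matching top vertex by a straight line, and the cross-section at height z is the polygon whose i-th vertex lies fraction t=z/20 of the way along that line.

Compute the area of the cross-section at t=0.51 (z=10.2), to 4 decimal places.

Area at t=0.51: 29.9943

Cross-section at t=0.51: each vertex is (1-t)·p0[i] + t·p1[i].
  v1: (1-0.51)·(0.3,4.59) + 0.51·(-0.38,6.54) = (-0.0468,5.5845)
  v2: (1-0.51)·(-3.98,-1.89) + 0.51·(-5.22,-0.6) = (-4.6124,-1.2321)
  v3: (1-0.51)·(-0.21,-3.3) + 0.51·(-1.24,-6.81) = (-0.7353,-5.0901)
  v4: (1-0.51)·(1.15,-3.28) + 0.51·(0.67,-2.37) = (0.9052,-2.8159)
Shoelace sum Σ(x_i·y_{i+1} − x_{i+1}·y_i):
  i=1: -0.0468·-1.2321 − -4.6124·5.5845 = +25.8156 (running +25.8156)
  i=2: -4.6124·-5.0901 − -0.7353·-1.2321 = +22.5716 (running +48.3872)
  i=3: -0.7353·-2.8159 − 0.9052·-5.0901 = +6.6781 (running +55.0653)
  i=4: 0.9052·5.5845 − -0.0468·-2.8159 = +4.9233 (running +59.9886)
Area = |Σ|/2 = |59.9886|/2 = 29.9943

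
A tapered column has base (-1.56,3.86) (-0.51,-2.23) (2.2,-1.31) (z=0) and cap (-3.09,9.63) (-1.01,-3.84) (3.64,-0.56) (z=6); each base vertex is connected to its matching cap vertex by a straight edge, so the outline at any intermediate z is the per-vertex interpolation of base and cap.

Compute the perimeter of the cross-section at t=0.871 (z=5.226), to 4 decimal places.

Cross-section at t=0.871: each vertex is (1-t)·p0[i] + t·p1[i].
  v1: (1-0.871)·(-1.56,3.86) + 0.871·(-3.09,9.63) = (-2.8926,8.8857)
  v2: (1-0.871)·(-0.51,-2.23) + 0.871·(-1.01,-3.84) = (-0.9455,-3.6323)
  v3: (1-0.871)·(2.2,-1.31) + 0.871·(3.64,-0.56) = (3.4542,-0.6568)
Perimeter = Σ |v_{i+1} − v_i|:
  edge 1→2: √(1.9471² + -12.5180²) = 12.6685 (running 12.6685)
  edge 2→3: √(4.3997² + 2.9756²) = 5.3115 (running 17.9800)
  edge 3→1: √(-6.3469² + 9.5424²) = 11.4604 (running 29.4404)
Perimeter = 29.4404

Perimeter at t=0.871: 29.4404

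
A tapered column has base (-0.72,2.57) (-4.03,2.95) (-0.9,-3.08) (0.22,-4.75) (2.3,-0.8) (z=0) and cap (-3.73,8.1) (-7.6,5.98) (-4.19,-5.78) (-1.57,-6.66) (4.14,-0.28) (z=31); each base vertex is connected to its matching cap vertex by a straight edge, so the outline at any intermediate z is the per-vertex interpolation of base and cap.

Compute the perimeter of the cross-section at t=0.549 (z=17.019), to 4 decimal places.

Cross-section at t=0.549: each vertex is (1-t)·p0[i] + t·p1[i].
  v1: (1-0.549)·(-0.72,2.57) + 0.549·(-3.73,8.1) = (-2.3725,5.6060)
  v2: (1-0.549)·(-4.03,2.95) + 0.549·(-7.6,5.98) = (-5.9899,4.6135)
  v3: (1-0.549)·(-0.9,-3.08) + 0.549·(-4.19,-5.78) = (-2.7062,-4.5623)
  v4: (1-0.549)·(0.22,-4.75) + 0.549·(-1.57,-6.66) = (-0.7627,-5.7986)
  v5: (1-0.549)·(2.3,-0.8) + 0.549·(4.14,-0.28) = (3.3102,-0.5145)
Perimeter = Σ |v_{i+1} − v_i|:
  edge 1→2: √(-3.6174² + -0.9925²) = 3.7511 (running 3.7511)
  edge 2→3: √(3.2837² + -9.1758²) = 9.7456 (running 13.4968)
  edge 3→4: √(1.9435² + -1.2363²) = 2.3034 (running 15.8002)
  edge 4→5: √(4.0729² + 5.2841²) = 6.6716 (running 22.4717)
  edge 5→1: √(-5.6827² + 6.1205²) = 8.3518 (running 30.8235)
Perimeter = 30.8235

Perimeter at t=0.549: 30.8235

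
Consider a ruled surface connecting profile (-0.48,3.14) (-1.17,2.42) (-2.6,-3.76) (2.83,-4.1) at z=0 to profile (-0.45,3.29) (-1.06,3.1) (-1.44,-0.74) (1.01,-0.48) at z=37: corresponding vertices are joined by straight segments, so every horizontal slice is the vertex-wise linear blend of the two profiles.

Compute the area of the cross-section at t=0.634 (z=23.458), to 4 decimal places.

Area at t=0.634: 10.3202

Cross-section at t=0.634: each vertex is (1-t)·p0[i] + t·p1[i].
  v1: (1-0.634)·(-0.48,3.14) + 0.634·(-0.45,3.29) = (-0.4610,3.2351)
  v2: (1-0.634)·(-1.17,2.42) + 0.634·(-1.06,3.1) = (-1.1003,2.8511)
  v3: (1-0.634)·(-2.6,-3.76) + 0.634·(-1.44,-0.74) = (-1.8646,-1.8453)
  v4: (1-0.634)·(2.83,-4.1) + 0.634·(1.01,-0.48) = (1.6761,-1.8049)
Shoelace sum Σ(x_i·y_{i+1} − x_{i+1}·y_i):
  i=1: -0.4610·2.8511 − -1.1003·3.2351 = +2.2451 (running +2.2451)
  i=2: -1.1003·-1.8453 − -1.8646·2.8511 = +7.3464 (running +9.5916)
  i=3: -1.8646·-1.8049 − 1.6761·-1.8453 = +6.4584 (running +16.0499)
  i=4: 1.6761·3.2351 − -0.4610·-1.8049 = +4.5904 (running +20.6403)
Area = |Σ|/2 = |20.6403|/2 = 10.3202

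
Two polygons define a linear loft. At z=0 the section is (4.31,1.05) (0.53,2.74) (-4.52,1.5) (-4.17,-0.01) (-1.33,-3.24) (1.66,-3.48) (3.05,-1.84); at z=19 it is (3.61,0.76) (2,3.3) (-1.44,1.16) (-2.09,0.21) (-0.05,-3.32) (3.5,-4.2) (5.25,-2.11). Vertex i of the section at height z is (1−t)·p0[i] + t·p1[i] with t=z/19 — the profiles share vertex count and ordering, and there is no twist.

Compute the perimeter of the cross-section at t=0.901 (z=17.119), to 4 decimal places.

Cross-section at t=0.901: each vertex is (1-t)·p0[i] + t·p1[i].
  v1: (1-0.901)·(4.31,1.05) + 0.901·(3.61,0.76) = (3.6793,0.7887)
  v2: (1-0.901)·(0.53,2.74) + 0.901·(2,3.3) = (1.8545,3.2446)
  v3: (1-0.901)·(-4.52,1.5) + 0.901·(-1.44,1.16) = (-1.7449,1.1937)
  v4: (1-0.901)·(-4.17,-0.01) + 0.901·(-2.09,0.21) = (-2.2959,0.1882)
  v5: (1-0.901)·(-1.33,-3.24) + 0.901·(-0.05,-3.32) = (-0.1767,-3.3121)
  v6: (1-0.901)·(1.66,-3.48) + 0.901·(3.5,-4.2) = (3.3178,-4.1287)
  v7: (1-0.901)·(3.05,-1.84) + 0.901·(5.25,-2.11) = (5.0322,-2.0833)
Perimeter = Σ |v_{i+1} − v_i|:
  edge 1→2: √(-1.8248² + 2.4558²) = 3.0596 (running 3.0596)
  edge 2→3: √(-3.5994² + -2.0509²) = 4.1427 (running 7.2023)
  edge 3→4: √(-0.5510² + -1.0054²) = 1.1465 (running 8.3488)
  edge 4→5: √(2.1192² + -3.5003²) = 4.0918 (running 12.4406)
  edge 5→6: √(3.4946² + -0.8166²) = 3.5887 (running 16.0294)
  edge 6→7: √(1.7144² + 2.0455²) = 2.6689 (running 18.6982)
  edge 7→1: √(-1.3529² + 2.8720²) = 3.1747 (running 21.8729)
Perimeter = 21.8729

Perimeter at t=0.901: 21.8729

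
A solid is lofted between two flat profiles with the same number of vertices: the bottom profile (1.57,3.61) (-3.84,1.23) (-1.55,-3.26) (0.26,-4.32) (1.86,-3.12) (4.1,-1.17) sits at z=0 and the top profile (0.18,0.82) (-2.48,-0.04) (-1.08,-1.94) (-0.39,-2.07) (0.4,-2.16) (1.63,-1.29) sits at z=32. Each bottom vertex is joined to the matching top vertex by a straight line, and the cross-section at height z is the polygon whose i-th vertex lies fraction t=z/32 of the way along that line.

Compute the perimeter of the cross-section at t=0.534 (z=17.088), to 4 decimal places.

Perimeter at t=0.534: 16.5185

Cross-section at t=0.534: each vertex is (1-t)·p0[i] + t·p1[i].
  v1: (1-0.534)·(1.57,3.61) + 0.534·(0.18,0.82) = (0.8277,2.1201)
  v2: (1-0.534)·(-3.84,1.23) + 0.534·(-2.48,-0.04) = (-3.1138,0.5518)
  v3: (1-0.534)·(-1.55,-3.26) + 0.534·(-1.08,-1.94) = (-1.2990,-2.5551)
  v4: (1-0.534)·(0.26,-4.32) + 0.534·(-0.39,-2.07) = (-0.0871,-3.1185)
  v5: (1-0.534)·(1.86,-3.12) + 0.534·(0.4,-2.16) = (1.0804,-2.6074)
  v6: (1-0.534)·(4.1,-1.17) + 0.534·(1.63,-1.29) = (2.7810,-1.2341)
Perimeter = Σ |v_{i+1} − v_i|:
  edge 1→2: √(-3.9415² + -1.5683²) = 4.2421 (running 4.2421)
  edge 2→3: √(1.8147² + -3.1069²) = 3.5981 (running 7.8402)
  edge 3→4: √(1.2119² + -0.5634²) = 1.3365 (running 9.1766)
  edge 4→5: √(1.1675² + 0.5111²) = 1.2745 (running 10.4511)
  edge 5→6: √(1.7007² + 1.3733²) = 2.1859 (running 12.6370)
  edge 6→1: √(-1.9533² + 3.3542²) = 3.8815 (running 16.5185)
Perimeter = 16.5185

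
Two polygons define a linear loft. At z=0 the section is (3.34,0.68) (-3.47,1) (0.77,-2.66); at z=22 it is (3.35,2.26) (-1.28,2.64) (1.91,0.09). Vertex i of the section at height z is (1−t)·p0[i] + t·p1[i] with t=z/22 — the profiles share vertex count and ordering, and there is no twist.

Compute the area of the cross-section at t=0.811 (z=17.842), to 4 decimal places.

Cross-section at t=0.811: each vertex is (1-t)·p0[i] + t·p1[i].
  v1: (1-0.811)·(3.34,0.68) + 0.811·(3.35,2.26) = (3.3481,1.9614)
  v2: (1-0.811)·(-3.47,1) + 0.811·(-1.28,2.64) = (-1.6939,2.3300)
  v3: (1-0.811)·(0.77,-2.66) + 0.811·(1.91,0.09) = (1.6945,-0.4297)
Shoelace sum Σ(x_i·y_{i+1} − x_{i+1}·y_i):
  i=1: 3.3481·2.3300 − -1.6939·1.9614 = +11.1236 (running +11.1236)
  i=2: -1.6939·-0.4297 − 1.6945·2.3300 = -3.2204 (running +7.9032)
  i=3: 1.6945·1.9614 − 3.3481·-0.4297 = +4.7625 (running +12.6657)
Area = |Σ|/2 = |12.6657|/2 = 6.3329

Area at t=0.811: 6.3329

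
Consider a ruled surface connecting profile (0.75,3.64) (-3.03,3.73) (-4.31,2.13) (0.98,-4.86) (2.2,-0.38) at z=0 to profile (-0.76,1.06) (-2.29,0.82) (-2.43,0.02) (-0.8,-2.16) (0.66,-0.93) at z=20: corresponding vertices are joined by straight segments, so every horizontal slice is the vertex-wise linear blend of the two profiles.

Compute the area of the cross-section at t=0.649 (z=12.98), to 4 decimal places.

Area at t=0.649: 12.0623

Cross-section at t=0.649: each vertex is (1-t)·p0[i] + t·p1[i].
  v1: (1-0.649)·(0.75,3.64) + 0.649·(-0.76,1.06) = (-0.2300,1.9656)
  v2: (1-0.649)·(-3.03,3.73) + 0.649·(-2.29,0.82) = (-2.5497,1.8414)
  v3: (1-0.649)·(-4.31,2.13) + 0.649·(-2.43,0.02) = (-3.0899,0.7606)
  v4: (1-0.649)·(0.98,-4.86) + 0.649·(-0.8,-2.16) = (-0.1752,-3.1077)
  v5: (1-0.649)·(2.2,-0.38) + 0.649·(0.66,-0.93) = (1.2005,-0.7369)
Shoelace sum Σ(x_i·y_{i+1} − x_{i+1}·y_i):
  i=1: -0.2300·1.8414 − -2.5497·1.9656 = +4.5882 (running +4.5882)
  i=2: -2.5497·0.7606 − -3.0899·1.8414 = +3.7504 (running +8.3386)
  i=3: -3.0899·-3.1077 − -0.1752·0.7606 = +9.7357 (running +18.0743)
  i=4: -0.1752·-0.7369 − 1.2005·-3.1077 = +3.8600 (running +21.9343)
  i=5: 1.2005·1.9656 − -0.2300·-0.7369 = +2.1903 (running +24.1246)
Area = |Σ|/2 = |24.1246|/2 = 12.0623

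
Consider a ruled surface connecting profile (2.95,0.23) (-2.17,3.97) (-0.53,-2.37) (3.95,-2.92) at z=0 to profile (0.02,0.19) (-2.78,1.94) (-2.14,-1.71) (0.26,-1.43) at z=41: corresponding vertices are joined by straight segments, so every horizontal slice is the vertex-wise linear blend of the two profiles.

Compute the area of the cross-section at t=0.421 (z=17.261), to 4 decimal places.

Area at t=0.421: 13.4670

Cross-section at t=0.421: each vertex is (1-t)·p0[i] + t·p1[i].
  v1: (1-0.421)·(2.95,0.23) + 0.421·(0.02,0.19) = (1.7165,0.2132)
  v2: (1-0.421)·(-2.17,3.97) + 0.421·(-2.78,1.94) = (-2.4268,3.1154)
  v3: (1-0.421)·(-0.53,-2.37) + 0.421·(-2.14,-1.71) = (-1.2078,-2.0921)
  v4: (1-0.421)·(3.95,-2.92) + 0.421·(0.26,-1.43) = (2.3965,-2.2927)
Shoelace sum Σ(x_i·y_{i+1} − x_{i+1}·y_i):
  i=1: 1.7165·3.1154 − -2.4268·0.2132 = +5.8647 (running +5.8647)
  i=2: -2.4268·-2.0921 − -1.2078·3.1154 = +8.8400 (running +14.7047)
  i=3: -1.2078·-2.2927 − 2.3965·-2.0921 = +7.7830 (running +22.4877)
  i=4: 2.3965·0.2132 − 1.7165·-2.2927 = +4.4462 (running +26.9339)
Area = |Σ|/2 = |26.9339|/2 = 13.4670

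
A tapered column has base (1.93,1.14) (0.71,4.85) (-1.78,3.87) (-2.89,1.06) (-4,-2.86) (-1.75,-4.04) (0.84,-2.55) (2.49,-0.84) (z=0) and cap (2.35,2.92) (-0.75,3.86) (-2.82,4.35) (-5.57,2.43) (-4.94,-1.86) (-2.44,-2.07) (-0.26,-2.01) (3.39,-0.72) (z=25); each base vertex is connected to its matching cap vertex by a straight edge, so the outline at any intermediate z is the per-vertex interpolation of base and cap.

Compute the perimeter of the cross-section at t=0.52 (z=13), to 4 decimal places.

Cross-section at t=0.52: each vertex is (1-t)·p0[i] + t·p1[i].
  v1: (1-0.52)·(1.93,1.14) + 0.52·(2.35,2.92) = (2.1484,2.0656)
  v2: (1-0.52)·(0.71,4.85) + 0.52·(-0.75,3.86) = (-0.0492,4.3352)
  v3: (1-0.52)·(-1.78,3.87) + 0.52·(-2.82,4.35) = (-2.3208,4.1196)
  v4: (1-0.52)·(-2.89,1.06) + 0.52·(-5.57,2.43) = (-4.2836,1.7724)
  v5: (1-0.52)·(-4,-2.86) + 0.52·(-4.94,-1.86) = (-4.4888,-2.3400)
  v6: (1-0.52)·(-1.75,-4.04) + 0.52·(-2.44,-2.07) = (-2.1088,-3.0156)
  v7: (1-0.52)·(0.84,-2.55) + 0.52·(-0.26,-2.01) = (0.2680,-2.2692)
  v8: (1-0.52)·(2.49,-0.84) + 0.52·(3.39,-0.72) = (2.9580,-0.7776)
Perimeter = Σ |v_{i+1} − v_i|:
  edge 1→2: √(-2.1976² + 2.2696²) = 3.1592 (running 3.1592)
  edge 2→3: √(-2.2716² + -0.2156²) = 2.2818 (running 5.4410)
  edge 3→4: √(-1.9628² + -2.3472²) = 3.0597 (running 8.5007)
  edge 4→5: √(-0.2052² + -4.1124²) = 4.1175 (running 12.6182)
  edge 5→6: √(2.3800² + -0.6756²) = 2.4740 (running 15.0923)
  edge 6→7: √(2.3768² + 0.7464²) = 2.4912 (running 17.5835)
  edge 7→8: √(2.6900² + 1.4916²) = 3.0759 (running 20.6594)
  edge 8→1: √(-0.8096² + 2.8432²) = 2.9562 (running 23.6156)
Perimeter = 23.6156

Perimeter at t=0.52: 23.6156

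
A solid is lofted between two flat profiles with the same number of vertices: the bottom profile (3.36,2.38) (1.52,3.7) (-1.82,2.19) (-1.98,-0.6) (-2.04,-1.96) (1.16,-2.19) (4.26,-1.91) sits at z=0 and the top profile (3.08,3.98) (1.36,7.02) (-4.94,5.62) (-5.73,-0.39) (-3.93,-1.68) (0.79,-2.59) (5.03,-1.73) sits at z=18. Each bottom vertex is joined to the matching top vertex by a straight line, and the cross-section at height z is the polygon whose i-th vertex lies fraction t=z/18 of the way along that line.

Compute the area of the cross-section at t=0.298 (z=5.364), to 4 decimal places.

Area at t=0.298: 39.9657

Cross-section at t=0.298: each vertex is (1-t)·p0[i] + t·p1[i].
  v1: (1-0.298)·(3.36,2.38) + 0.298·(3.08,3.98) = (3.2766,2.8568)
  v2: (1-0.298)·(1.52,3.7) + 0.298·(1.36,7.02) = (1.4723,4.6894)
  v3: (1-0.298)·(-1.82,2.19) + 0.298·(-4.94,5.62) = (-2.7498,3.2121)
  v4: (1-0.298)·(-1.98,-0.6) + 0.298·(-5.73,-0.39) = (-3.0975,-0.5374)
  v5: (1-0.298)·(-2.04,-1.96) + 0.298·(-3.93,-1.68) = (-2.6032,-1.8766)
  v6: (1-0.298)·(1.16,-2.19) + 0.298·(0.79,-2.59) = (1.0497,-2.3092)
  v7: (1-0.298)·(4.26,-1.91) + 0.298·(5.03,-1.73) = (4.4895,-1.8564)
Shoelace sum Σ(x_i·y_{i+1} − x_{i+1}·y_i):
  i=1: 3.2766·4.6894 − 1.4723·2.8568 = +11.1588 (running +11.1588)
  i=2: 1.4723·3.2121 − -2.7498·4.6894 = +17.6239 (running +28.7828)
  i=3: -2.7498·-0.5374 − -3.0975·3.2121 = +11.4274 (running +40.2101)
  i=4: -3.0975·-1.8766 − -2.6032·-0.5374 = +4.4136 (running +44.6238)
  i=5: -2.6032·-2.3092 − 1.0497·-1.8766 = +7.9813 (running +52.6050)
  i=6: 1.0497·-1.8564 − 4.4895·-2.3092 = +8.4184 (running +61.0234)
  i=7: 4.4895·2.8568 − 3.2766·-1.8564 = +18.9080 (running +79.9313)
Area = |Σ|/2 = |79.9313|/2 = 39.9657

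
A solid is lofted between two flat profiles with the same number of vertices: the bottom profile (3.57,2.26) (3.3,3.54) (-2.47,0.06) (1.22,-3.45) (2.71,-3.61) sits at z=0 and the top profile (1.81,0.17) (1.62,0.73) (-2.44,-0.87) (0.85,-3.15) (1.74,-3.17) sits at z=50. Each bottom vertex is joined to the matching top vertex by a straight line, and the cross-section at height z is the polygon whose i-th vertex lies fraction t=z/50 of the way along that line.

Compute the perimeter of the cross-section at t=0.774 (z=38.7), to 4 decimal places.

Cross-section at t=0.774: each vertex is (1-t)·p0[i] + t·p1[i].
  v1: (1-0.774)·(3.57,2.26) + 0.774·(1.81,0.17) = (2.2078,0.6423)
  v2: (1-0.774)·(3.3,3.54) + 0.774·(1.62,0.73) = (1.9997,1.3651)
  v3: (1-0.774)·(-2.47,0.06) + 0.774·(-2.44,-0.87) = (-2.4468,-0.6598)
  v4: (1-0.774)·(1.22,-3.45) + 0.774·(0.85,-3.15) = (0.9336,-3.2178)
  v5: (1-0.774)·(2.71,-3.61) + 0.774·(1.74,-3.17) = (1.9592,-3.2694)
Perimeter = Σ |v_{i+1} − v_i|:
  edge 1→2: √(-0.2081² + 0.7227²) = 0.7521 (running 0.7521)
  edge 2→3: √(-4.4465² + -2.0249²) = 4.8858 (running 5.6379)
  edge 3→4: √(3.3804² + -2.5580²) = 4.2391 (running 9.8770)
  edge 4→5: √(1.0256² + -0.0516²) = 1.0269 (running 10.9039)
  edge 5→1: √(0.2485² + 3.9118²) = 3.9197 (running 14.8236)
Perimeter = 14.8236

Perimeter at t=0.774: 14.8236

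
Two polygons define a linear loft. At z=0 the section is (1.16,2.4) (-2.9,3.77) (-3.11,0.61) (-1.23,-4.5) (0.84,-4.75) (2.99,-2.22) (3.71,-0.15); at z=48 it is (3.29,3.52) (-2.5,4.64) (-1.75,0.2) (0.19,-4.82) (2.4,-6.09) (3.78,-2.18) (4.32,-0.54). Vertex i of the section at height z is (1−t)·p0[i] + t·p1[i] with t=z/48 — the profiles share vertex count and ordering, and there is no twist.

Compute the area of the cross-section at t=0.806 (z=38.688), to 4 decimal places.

Area at t=0.806: 44.5095

Cross-section at t=0.806: each vertex is (1-t)·p0[i] + t·p1[i].
  v1: (1-0.806)·(1.16,2.4) + 0.806·(3.29,3.52) = (2.8768,3.3027)
  v2: (1-0.806)·(-2.9,3.77) + 0.806·(-2.5,4.64) = (-2.5776,4.4712)
  v3: (1-0.806)·(-3.11,0.61) + 0.806·(-1.75,0.2) = (-2.0138,0.2795)
  v4: (1-0.806)·(-1.23,-4.5) + 0.806·(0.19,-4.82) = (-0.0855,-4.7579)
  v5: (1-0.806)·(0.84,-4.75) + 0.806·(2.4,-6.09) = (2.0974,-5.8300)
  v6: (1-0.806)·(2.99,-2.22) + 0.806·(3.78,-2.18) = (3.6267,-2.1878)
  v7: (1-0.806)·(3.71,-0.15) + 0.806·(4.32,-0.54) = (4.2017,-0.4643)
Shoelace sum Σ(x_i·y_{i+1} − x_{i+1}·y_i):
  i=1: 2.8768·4.4712 − -2.5776·3.3027 = +21.3758 (running +21.3758)
  i=2: -2.5776·0.2795 − -2.0138·4.4712 = +8.2838 (running +29.6596)
  i=3: -2.0138·-4.7579 − -0.0855·0.2795 = +9.6056 (running +39.2652)
  i=4: -0.0855·-5.8300 − 2.0974·-4.7579 = +10.4774 (running +49.7426)
  i=5: 2.0974·-2.1878 − 3.6267·-5.8300 = +16.5555 (running +66.2981)
  i=6: 3.6267·-0.4643 − 4.2017·-2.1878 = +7.5082 (running +73.8063)
  i=7: 4.2017·3.3027 − 2.8768·-0.4643 = +15.2127 (running +89.0190)
Area = |Σ|/2 = |89.0190|/2 = 44.5095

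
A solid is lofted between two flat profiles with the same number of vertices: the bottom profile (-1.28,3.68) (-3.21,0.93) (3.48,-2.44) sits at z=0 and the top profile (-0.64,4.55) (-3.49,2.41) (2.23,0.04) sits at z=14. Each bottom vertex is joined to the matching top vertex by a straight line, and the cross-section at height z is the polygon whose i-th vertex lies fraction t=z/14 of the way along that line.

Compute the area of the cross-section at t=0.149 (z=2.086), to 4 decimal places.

Cross-section at t=0.149: each vertex is (1-t)·p0[i] + t·p1[i].
  v1: (1-0.149)·(-1.28,3.68) + 0.149·(-0.64,4.55) = (-1.1846,3.8096)
  v2: (1-0.149)·(-3.21,0.93) + 0.149·(-3.49,2.41) = (-3.2517,1.1505)
  v3: (1-0.149)·(3.48,-2.44) + 0.149·(2.23,0.04) = (3.2937,-2.0705)
Shoelace sum Σ(x_i·y_{i+1} − x_{i+1}·y_i):
  i=1: -1.1846·1.1505 − -3.2517·3.8096 = +11.0249 (running +11.0249)
  i=2: -3.2517·-2.0705 − 3.2937·1.1505 = +2.9431 (running +13.9680)
  i=3: 3.2937·3.8096 − -1.1846·-2.0705 = +10.0952 (running +24.0632)
Area = |Σ|/2 = |24.0632|/2 = 12.0316

Area at t=0.149: 12.0316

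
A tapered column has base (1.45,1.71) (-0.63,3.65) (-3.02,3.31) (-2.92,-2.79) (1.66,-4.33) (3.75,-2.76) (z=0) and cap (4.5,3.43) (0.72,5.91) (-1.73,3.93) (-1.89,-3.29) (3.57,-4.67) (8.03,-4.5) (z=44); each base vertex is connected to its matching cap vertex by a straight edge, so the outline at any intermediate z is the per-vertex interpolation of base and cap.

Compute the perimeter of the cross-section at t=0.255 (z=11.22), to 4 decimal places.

Perimeter at t=0.255: 26.1128

Cross-section at t=0.255: each vertex is (1-t)·p0[i] + t·p1[i].
  v1: (1-0.255)·(1.45,1.71) + 0.255·(4.5,3.43) = (2.2277,2.1486)
  v2: (1-0.255)·(-0.63,3.65) + 0.255·(0.72,5.91) = (-0.2858,4.2263)
  v3: (1-0.255)·(-3.02,3.31) + 0.255·(-1.73,3.93) = (-2.6910,3.4681)
  v4: (1-0.255)·(-2.92,-2.79) + 0.255·(-1.89,-3.29) = (-2.6573,-2.9175)
  v5: (1-0.255)·(1.66,-4.33) + 0.255·(3.57,-4.67) = (2.1471,-4.4167)
  v6: (1-0.255)·(3.75,-2.76) + 0.255·(8.03,-4.5) = (4.8414,-3.2037)
Perimeter = Σ |v_{i+1} − v_i|:
  edge 1→2: √(-2.5135² + 2.0777²) = 3.2611 (running 3.2611)
  edge 2→3: √(-2.4053² + -0.7582²) = 2.5220 (running 5.7830)
  edge 3→4: √(0.0337² + -6.3856²) = 6.3857 (running 12.1687)
  edge 4→5: √(4.8044² + -1.4992²) = 5.0329 (running 17.2016)
  edge 5→6: √(2.6944² + 1.2130²) = 2.9548 (running 20.1564)
  edge 6→1: √(-2.6137² + 5.3523²) = 5.9564 (running 26.1128)
Perimeter = 26.1128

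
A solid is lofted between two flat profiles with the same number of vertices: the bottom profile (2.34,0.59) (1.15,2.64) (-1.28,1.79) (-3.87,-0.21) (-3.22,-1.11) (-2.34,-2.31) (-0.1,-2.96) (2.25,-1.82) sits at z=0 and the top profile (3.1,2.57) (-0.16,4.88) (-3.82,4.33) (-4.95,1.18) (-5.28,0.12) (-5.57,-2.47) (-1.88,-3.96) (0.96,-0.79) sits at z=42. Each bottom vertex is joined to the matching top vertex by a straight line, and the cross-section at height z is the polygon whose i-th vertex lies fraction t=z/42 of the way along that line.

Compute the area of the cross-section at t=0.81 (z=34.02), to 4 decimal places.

Cross-section at t=0.81: each vertex is (1-t)·p0[i] + t·p1[i].
  v1: (1-0.81)·(2.34,0.59) + 0.81·(3.1,2.57) = (2.9556,2.1938)
  v2: (1-0.81)·(1.15,2.64) + 0.81·(-0.16,4.88) = (0.0889,4.4544)
  v3: (1-0.81)·(-1.28,1.79) + 0.81·(-3.82,4.33) = (-3.3374,3.8474)
  v4: (1-0.81)·(-3.87,-0.21) + 0.81·(-4.95,1.18) = (-4.7448,0.9159)
  v5: (1-0.81)·(-3.22,-1.11) + 0.81·(-5.28,0.12) = (-4.8886,-0.1137)
  v6: (1-0.81)·(-2.34,-2.31) + 0.81·(-5.57,-2.47) = (-4.9563,-2.4396)
  v7: (1-0.81)·(-0.1,-2.96) + 0.81·(-1.88,-3.96) = (-1.5418,-3.7700)
  v8: (1-0.81)·(2.25,-1.82) + 0.81·(0.96,-0.79) = (1.2051,-0.9857)
Shoelace sum Σ(x_i·y_{i+1} − x_{i+1}·y_i):
  i=1: 2.9556·4.4544 − 0.0889·2.1938 = +12.9704 (running +12.9704)
  i=2: 0.0889·3.8474 − -3.3374·4.4544 = +15.2081 (running +28.1785)
  i=3: -3.3374·0.9159 − -4.7448·3.8474 = +15.1984 (running +43.3770)
  i=4: -4.7448·-0.1137 − -4.8886·0.9159 = +5.0170 (running +48.3939)
  i=5: -4.8886·-2.4396 − -4.9563·-0.1137 = +11.3627 (running +59.7566)
  i=6: -4.9563·-3.7700 − -1.5418·-2.4396 = +14.9239 (running +74.6805)
  i=7: -1.5418·-0.9857 − 1.2051·-3.7700 = +6.0630 (running +80.7435)
  i=8: 1.2051·2.1938 − 2.9556·-0.9857 = +5.5571 (running +86.3006)
Area = |Σ|/2 = |86.3006|/2 = 43.1503

Area at t=0.81: 43.1503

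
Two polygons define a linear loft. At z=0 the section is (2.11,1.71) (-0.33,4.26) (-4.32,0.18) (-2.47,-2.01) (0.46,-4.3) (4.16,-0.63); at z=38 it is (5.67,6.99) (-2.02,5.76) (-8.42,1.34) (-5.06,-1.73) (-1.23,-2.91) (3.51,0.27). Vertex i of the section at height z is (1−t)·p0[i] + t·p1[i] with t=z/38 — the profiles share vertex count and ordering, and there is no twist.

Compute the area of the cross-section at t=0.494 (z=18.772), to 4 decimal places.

Area at t=0.494: 57.0078

Cross-section at t=0.494: each vertex is (1-t)·p0[i] + t·p1[i].
  v1: (1-0.494)·(2.11,1.71) + 0.494·(5.67,6.99) = (3.8686,4.3183)
  v2: (1-0.494)·(-0.33,4.26) + 0.494·(-2.02,5.76) = (-1.1649,5.0010)
  v3: (1-0.494)·(-4.32,0.18) + 0.494·(-8.42,1.34) = (-6.3454,0.7530)
  v4: (1-0.494)·(-2.47,-2.01) + 0.494·(-5.06,-1.73) = (-3.7495,-1.8717)
  v5: (1-0.494)·(0.46,-4.3) + 0.494·(-1.23,-2.91) = (-0.3749,-3.6133)
  v6: (1-0.494)·(4.16,-0.63) + 0.494·(3.51,0.27) = (3.8389,-0.1854)
Shoelace sum Σ(x_i·y_{i+1} − x_{i+1}·y_i):
  i=1: 3.8686·5.0010 − -1.1649·4.3183 = +24.3773 (running +24.3773)
  i=2: -1.1649·0.7530 − -6.3454·5.0010 = +30.8562 (running +55.2335)
  i=3: -6.3454·-1.8717 − -3.7495·0.7530 = +14.7001 (running +69.9335)
  i=4: -3.7495·-3.6133 − -0.3749·-1.8717 = +12.8465 (running +82.7800)
  i=5: -0.3749·-0.1854 − 3.8389·-3.6133 = +13.9407 (running +96.7207)
  i=6: 3.8389·4.3183 − 3.8686·-0.1854 = +17.2948 (running +114.0156)
Area = |Σ|/2 = |114.0156|/2 = 57.0078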